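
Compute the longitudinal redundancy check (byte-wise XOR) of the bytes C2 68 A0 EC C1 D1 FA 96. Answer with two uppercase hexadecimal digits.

XOR the bytes together:
  start with 0xC2
  0xC2 ⊕ 0x68 = 0xAA
  0xAA ⊕ 0xA0 = 0x0A
  0x0A ⊕ 0xEC = 0xE6
  0xE6 ⊕ 0xC1 = 0x27
  0x27 ⊕ 0xD1 = 0xF6
  0xF6 ⊕ 0xFA = 0x0C
  0x0C ⊕ 0x96 = 0x9A

9A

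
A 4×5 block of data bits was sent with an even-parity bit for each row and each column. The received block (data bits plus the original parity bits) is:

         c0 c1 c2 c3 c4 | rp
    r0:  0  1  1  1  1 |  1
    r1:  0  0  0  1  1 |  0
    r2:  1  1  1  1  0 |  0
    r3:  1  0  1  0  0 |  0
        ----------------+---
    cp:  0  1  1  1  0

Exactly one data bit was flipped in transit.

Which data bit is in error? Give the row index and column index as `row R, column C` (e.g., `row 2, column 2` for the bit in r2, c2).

row 0, column 1

Recompute each row's even parity and compare to rp:
  r0: data parity 0, sent rp 1 → mismatch
  r1: data parity 0, sent rp 0 → ok
  r2: data parity 0, sent rp 0 → ok
  r3: data parity 0, sent rp 0 → ok
Recompute each column's even parity and compare to cp:
  c0: data parity 0, sent cp 0 → ok
  c1: data parity 0, sent cp 1 → mismatch
  c2: data parity 1, sent cp 1 → ok
  c3: data parity 1, sent cp 1 → ok
  c4: data parity 0, sent cp 0 → ok
Exactly one row (r0) and one column (c1) fail → the flipped bit is at their intersection.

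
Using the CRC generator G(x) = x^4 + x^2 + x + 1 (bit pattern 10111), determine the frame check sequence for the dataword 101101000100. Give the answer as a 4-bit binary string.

0100

Append 4 zeros: 1011010001000000. Divide by 10111 (XOR where the leading bit is 1):
  pos 0: 10110 XOR 10111 = 00001
  pos 4: 11000 XOR 10111 = 01111
  pos 5: 11111 XOR 10111 = 01000
  pos 6: 10000 XOR 10111 = 00111
  pos 8: 11100 XOR 10111 = 01011
  pos 9: 10110 XOR 10111 = 00001
Remainder (last 4 bits) = 0100. This is the CRC / FCS.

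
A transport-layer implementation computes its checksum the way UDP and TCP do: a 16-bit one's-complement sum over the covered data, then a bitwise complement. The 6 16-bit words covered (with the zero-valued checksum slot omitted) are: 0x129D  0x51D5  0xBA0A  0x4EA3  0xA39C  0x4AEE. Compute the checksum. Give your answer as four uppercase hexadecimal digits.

One's-complement addition (fold any carry out of bit 15 back into bit 0):
  0x129D + 0x51D5 = 0x06472
  0x6472 + 0xBA0A = 0x11E7C → wrap carry → 0x1E7D
  0x1E7D + 0x4EA3 = 0x06D20
  0x6D20 + 0xA39C = 0x110BC → wrap carry → 0x10BD
  0x10BD + 0x4AEE = 0x05BAB
One's-complement sum = 0x5BAB.
Checksum = ~0x5BAB & 0xFFFF = 0xA454.

A454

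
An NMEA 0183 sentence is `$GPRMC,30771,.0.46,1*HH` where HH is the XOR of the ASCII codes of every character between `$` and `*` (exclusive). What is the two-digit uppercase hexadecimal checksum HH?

56

XOR the ASCII codes of the payload characters:
  'G' = 0x47 → acc = 0x47
  'P' = 0x50 → acc = 0x17
  'R' = 0x52 → acc = 0x45
  'M' = 0x4D → acc = 0x08
  'C' = 0x43 → acc = 0x4B
  ',' = 0x2C → acc = 0x67
  '3' = 0x33 → acc = 0x54
  '0' = 0x30 → acc = 0x64
  '7' = 0x37 → acc = 0x53
  '7' = 0x37 → acc = 0x64
  '1' = 0x31 → acc = 0x55
  ',' = 0x2C → acc = 0x79
  '.' = 0x2E → acc = 0x57
  '0' = 0x30 → acc = 0x67
  '.' = 0x2E → acc = 0x49
  '4' = 0x34 → acc = 0x7D
  '6' = 0x36 → acc = 0x4B
  ',' = 0x2C → acc = 0x67
  '1' = 0x31 → acc = 0x56
Checksum = 0x56.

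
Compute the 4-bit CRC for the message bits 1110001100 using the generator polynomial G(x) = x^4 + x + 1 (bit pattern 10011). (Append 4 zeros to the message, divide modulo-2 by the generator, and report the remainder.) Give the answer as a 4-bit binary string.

1011

Append 4 zeros: 11100011000000. Divide by 10011 (XOR where the leading bit is 1):
  pos 0: 11100 XOR 10011 = 01111
  pos 1: 11110 XOR 10011 = 01101
  pos 2: 11011 XOR 10011 = 01000
  pos 3: 10001 XOR 10011 = 00010
  pos 6: 10000 XOR 10011 = 00011
  pos 9: 11000 XOR 10011 = 01011
Remainder (last 4 bits) = 1011. This is the CRC / FCS.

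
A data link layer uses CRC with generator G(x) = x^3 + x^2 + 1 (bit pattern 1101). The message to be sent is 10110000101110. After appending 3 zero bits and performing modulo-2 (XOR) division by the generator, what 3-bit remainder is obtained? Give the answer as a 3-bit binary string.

011

Append 3 zeros: 10110000101110000. Divide by 1101 (XOR where the leading bit is 1):
  pos 0: 1011 XOR 1101 = 0110
  pos 1: 1100 XOR 1101 = 0001
  pos 4: 1000 XOR 1101 = 0101
  pos 5: 1011 XOR 1101 = 0110
  pos 6: 1100 XOR 1101 = 0001
  pos 9: 1111 XOR 1101 = 0010
  pos 11: 1000 XOR 1101 = 0101
  pos 12: 1010 XOR 1101 = 0111
  pos 13: 1110 XOR 1101 = 0011
Remainder (last 3 bits) = 011. This is the CRC / FCS.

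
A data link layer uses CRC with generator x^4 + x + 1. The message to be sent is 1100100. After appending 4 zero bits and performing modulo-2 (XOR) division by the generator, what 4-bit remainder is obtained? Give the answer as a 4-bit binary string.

0001

Append 4 zeros: 11001000000. Divide by 10011 (XOR where the leading bit is 1):
  pos 0: 11001 XOR 10011 = 01010
  pos 1: 10100 XOR 10011 = 00111
  pos 3: 11100 XOR 10011 = 01111
  pos 4: 11110 XOR 10011 = 01101
  pos 5: 11010 XOR 10011 = 01001
  pos 6: 10010 XOR 10011 = 00001
Remainder (last 4 bits) = 0001. This is the CRC / FCS.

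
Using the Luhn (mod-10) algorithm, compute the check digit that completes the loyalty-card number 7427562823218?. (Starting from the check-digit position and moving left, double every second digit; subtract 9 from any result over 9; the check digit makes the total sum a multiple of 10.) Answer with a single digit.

Partial digits right→left: 8 1 2 3 2 8 2 6 5 7 2 4 7
Double every second digit counting from the check-digit position (so the 1st, 3rd, 5th, ... of the partial from the right).
  doubled (with −9 where >9): 7 4 4 4 1 4 5 → sum 29
  kept as-is: 1 3 8 6 7 4 → sum 29
Total = 29 + 29 = 58.
Check digit = (10 − (58 mod 10)) mod 10 = 2.

2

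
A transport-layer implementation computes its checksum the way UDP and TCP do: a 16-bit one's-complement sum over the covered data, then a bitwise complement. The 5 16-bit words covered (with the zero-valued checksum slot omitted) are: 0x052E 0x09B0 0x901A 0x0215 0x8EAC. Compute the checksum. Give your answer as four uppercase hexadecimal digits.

D045

One's-complement addition (fold any carry out of bit 15 back into bit 0):
  0x052E + 0x09B0 = 0x00EDE
  0x0EDE + 0x901A = 0x09EF8
  0x9EF8 + 0x0215 = 0x0A10D
  0xA10D + 0x8EAC = 0x12FB9 → wrap carry → 0x2FBA
One's-complement sum = 0x2FBA.
Checksum = ~0x2FBA & 0xFFFF = 0xD045.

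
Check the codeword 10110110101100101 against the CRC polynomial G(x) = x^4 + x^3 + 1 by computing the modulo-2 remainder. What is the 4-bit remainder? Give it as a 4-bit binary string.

0000

Modulo-2 division of 10110110101100101 by 11001:
  pos 0: 10110 XOR 11001 = 01111
  pos 1: 11111 XOR 11001 = 00110
  pos 3: 11010 XOR 11001 = 00011
  pos 6: 11101 XOR 11001 = 00100
  pos 8: 10010 XOR 11001 = 01011
  pos 9: 10110 XOR 11001 = 01111
  pos 10: 11111 XOR 11001 = 00110
  pos 12: 11001 XOR 11001 = 00000
Remainder = 0000 (zero — the frame passes the CRC check).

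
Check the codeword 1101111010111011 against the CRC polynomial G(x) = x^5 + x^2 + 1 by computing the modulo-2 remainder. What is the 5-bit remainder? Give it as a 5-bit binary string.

01010

Modulo-2 division of 1101111010111011 by 100101:
  pos 0: 110111 XOR 100101 = 010010
  pos 1: 100101 XOR 100101 = 000000
  pos 8: 101110 XOR 100101 = 001011
  pos 10: 101111 XOR 100101 = 001010
Remainder = 01010 (nonzero — an error is detected).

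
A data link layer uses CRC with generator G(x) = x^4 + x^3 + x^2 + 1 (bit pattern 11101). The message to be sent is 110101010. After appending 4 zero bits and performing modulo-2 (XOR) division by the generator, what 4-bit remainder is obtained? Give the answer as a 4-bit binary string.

Append 4 zeros: 1101010100000. Divide by 11101 (XOR where the leading bit is 1):
  pos 0: 11010 XOR 11101 = 00111
  pos 2: 11110 XOR 11101 = 00011
  pos 5: 11100 XOR 11101 = 00001
Remainder (last 4 bits) = 1000. This is the CRC / FCS.

1000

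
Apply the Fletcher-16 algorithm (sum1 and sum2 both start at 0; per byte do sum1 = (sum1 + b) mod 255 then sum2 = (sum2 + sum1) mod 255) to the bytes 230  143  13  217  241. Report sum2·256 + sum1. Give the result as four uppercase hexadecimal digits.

Running sums (mod 255):
  after byte 0 (230): sum1=230, sum2=230
  after byte 1 (143): sum1=118, sum2=93
  after byte 2 (13): sum1=131, sum2=224
  after byte 3 (217): sum1=93, sum2=62
  after byte 4 (241): sum1=79, sum2=141
Checksum = sum2·256 + sum1 = 141·256 + 79 = 36175 = 0x8D4F.

8D4F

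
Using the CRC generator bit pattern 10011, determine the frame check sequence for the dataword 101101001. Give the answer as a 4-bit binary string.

Append 4 zeros: 1011010010000. Divide by 10011 (XOR where the leading bit is 1):
  pos 0: 10110 XOR 10011 = 00101
  pos 2: 10110 XOR 10011 = 00101
  pos 4: 10101 XOR 10011 = 00110
  pos 6: 11000 XOR 10011 = 01011
  pos 7: 10110 XOR 10011 = 00101
Remainder (last 4 bits) = 1010. This is the CRC / FCS.

1010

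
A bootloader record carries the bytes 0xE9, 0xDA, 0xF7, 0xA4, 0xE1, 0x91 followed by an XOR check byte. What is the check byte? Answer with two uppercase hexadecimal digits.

XOR the bytes together:
  start with 0xE9
  0xE9 ⊕ 0xDA = 0x33
  0x33 ⊕ 0xF7 = 0xC4
  0xC4 ⊕ 0xA4 = 0x60
  0x60 ⊕ 0xE1 = 0x81
  0x81 ⊕ 0x91 = 0x10

10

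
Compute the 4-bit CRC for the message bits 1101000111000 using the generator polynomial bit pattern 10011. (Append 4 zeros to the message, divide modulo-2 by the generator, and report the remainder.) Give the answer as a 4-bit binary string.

Append 4 zeros: 11010001110000000. Divide by 10011 (XOR where the leading bit is 1):
  pos 0: 11010 XOR 10011 = 01001
  pos 1: 10010 XOR 10011 = 00001
  pos 5: 10111 XOR 10011 = 00100
  pos 7: 10000 XOR 10011 = 00011
  pos 10: 11000 XOR 10011 = 01011
  pos 11: 10110 XOR 10011 = 00101
Remainder (last 4 bits) = 1010. This is the CRC / FCS.

1010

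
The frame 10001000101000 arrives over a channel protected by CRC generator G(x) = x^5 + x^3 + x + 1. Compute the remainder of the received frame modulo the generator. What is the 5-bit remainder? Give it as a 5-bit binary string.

Modulo-2 division of 10001000101000 by 101011:
  pos 0: 100010 XOR 101011 = 001001
  pos 2: 100100 XOR 101011 = 001111
  pos 4: 111110 XOR 101011 = 010101
  pos 5: 101011 XOR 101011 = 000000
Remainder = 00000 (zero — the frame passes the CRC check).

00000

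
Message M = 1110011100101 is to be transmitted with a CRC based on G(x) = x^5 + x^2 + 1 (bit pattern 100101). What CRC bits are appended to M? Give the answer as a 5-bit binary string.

Append 5 zeros: 111001110010100000. Divide by 100101 (XOR where the leading bit is 1):
  pos 0: 111001 XOR 100101 = 011100
  pos 1: 111001 XOR 100101 = 011100
  pos 2: 111001 XOR 100101 = 011100
  pos 3: 111000 XOR 100101 = 011101
  pos 4: 111010 XOR 100101 = 011111
  pos 5: 111111 XOR 100101 = 011010
  pos 6: 110100 XOR 100101 = 010001
  pos 7: 100011 XOR 100101 = 000110
  pos 10: 110000 XOR 100101 = 010101
  pos 11: 101010 XOR 100101 = 001111
Remainder (last 5 bits) = 11110. This is the CRC / FCS.

11110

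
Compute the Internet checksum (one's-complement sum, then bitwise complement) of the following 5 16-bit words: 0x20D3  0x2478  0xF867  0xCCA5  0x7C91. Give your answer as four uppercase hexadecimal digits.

7915

One's-complement addition (fold any carry out of bit 15 back into bit 0):
  0x20D3 + 0x2478 = 0x0454B
  0x454B + 0xF867 = 0x13DB2 → wrap carry → 0x3DB3
  0x3DB3 + 0xCCA5 = 0x10A58 → wrap carry → 0x0A59
  0x0A59 + 0x7C91 = 0x086EA
One's-complement sum = 0x86EA.
Checksum = ~0x86EA & 0xFFFF = 0x7915.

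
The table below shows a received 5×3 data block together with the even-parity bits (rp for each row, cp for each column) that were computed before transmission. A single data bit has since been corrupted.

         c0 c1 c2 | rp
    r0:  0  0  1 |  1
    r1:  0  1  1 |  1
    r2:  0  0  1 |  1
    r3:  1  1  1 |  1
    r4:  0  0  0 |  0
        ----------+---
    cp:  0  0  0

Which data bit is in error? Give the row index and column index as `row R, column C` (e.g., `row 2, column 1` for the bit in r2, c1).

Recompute each row's even parity and compare to rp:
  r0: data parity 1, sent rp 1 → ok
  r1: data parity 0, sent rp 1 → mismatch
  r2: data parity 1, sent rp 1 → ok
  r3: data parity 1, sent rp 1 → ok
  r4: data parity 0, sent rp 0 → ok
Recompute each column's even parity and compare to cp:
  c0: data parity 1, sent cp 0 → mismatch
  c1: data parity 0, sent cp 0 → ok
  c2: data parity 0, sent cp 0 → ok
Exactly one row (r1) and one column (c0) fail → the flipped bit is at their intersection.

row 1, column 0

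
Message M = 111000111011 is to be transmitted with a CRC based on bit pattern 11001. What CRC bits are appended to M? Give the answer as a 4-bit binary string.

Append 4 zeros: 1110001110110000. Divide by 11001 (XOR where the leading bit is 1):
  pos 0: 11100 XOR 11001 = 00101
  pos 2: 10101 XOR 11001 = 01100
  pos 3: 11001 XOR 11001 = 00000
  pos 8: 10110 XOR 11001 = 01111
  pos 9: 11110 XOR 11001 = 00111
  pos 11: 11100 XOR 11001 = 00101
Remainder (last 4 bits) = 0101. This is the CRC / FCS.

0101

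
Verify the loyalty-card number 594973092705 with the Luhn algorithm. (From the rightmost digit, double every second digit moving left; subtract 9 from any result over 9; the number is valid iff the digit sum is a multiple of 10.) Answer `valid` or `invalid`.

valid

From the right, keep odd positions and double even positions (subtract 9 from any doubled value over 9):
  doubled (positions 2,4,...): 0 4 0 5 8 1 → sum 18
  kept (positions 1,3,...): 5 7 9 3 9 9 → sum 42
Total = 60.
60 mod 10 = 0, so the number is valid.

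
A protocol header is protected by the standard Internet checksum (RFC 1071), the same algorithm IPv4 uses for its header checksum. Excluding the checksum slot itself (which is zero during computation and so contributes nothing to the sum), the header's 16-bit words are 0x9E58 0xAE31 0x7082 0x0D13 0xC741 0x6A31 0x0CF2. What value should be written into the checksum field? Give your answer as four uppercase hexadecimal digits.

F77A

One's-complement addition (fold any carry out of bit 15 back into bit 0):
  0x9E58 + 0xAE31 = 0x14C89 → wrap carry → 0x4C8A
  0x4C8A + 0x7082 = 0x0BD0C
  0xBD0C + 0x0D13 = 0x0CA1F
  0xCA1F + 0xC741 = 0x19160 → wrap carry → 0x9161
  0x9161 + 0x6A31 = 0x0FB92
  0xFB92 + 0x0CF2 = 0x10884 → wrap carry → 0x0885
One's-complement sum = 0x0885.
Checksum = ~0x0885 & 0xFFFF = 0xF77A.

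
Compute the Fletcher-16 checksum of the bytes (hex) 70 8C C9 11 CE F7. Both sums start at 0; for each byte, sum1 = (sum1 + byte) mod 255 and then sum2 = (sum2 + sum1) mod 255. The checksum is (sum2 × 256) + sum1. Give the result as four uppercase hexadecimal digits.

Running sums (mod 255):
  after byte 0 (70): sum1=112, sum2=112
  after byte 1 (8C): sum1=252, sum2=109
  after byte 2 (C9): sum1=198, sum2=52
  after byte 3 (11): sum1=215, sum2=12
  after byte 4 (CE): sum1=166, sum2=178
  after byte 5 (F7): sum1=158, sum2=81
Checksum = sum2·256 + sum1 = 81·256 + 158 = 20894 = 0x519E.

519E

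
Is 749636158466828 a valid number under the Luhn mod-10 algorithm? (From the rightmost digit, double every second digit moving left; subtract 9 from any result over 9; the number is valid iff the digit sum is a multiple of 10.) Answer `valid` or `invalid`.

valid

From the right, keep odd positions and double even positions (subtract 9 from any doubled value over 9):
  doubled (positions 2,4,...): 4 3 8 1 3 3 8 → sum 30
  kept (positions 1,3,...): 8 8 6 8 1 3 9 7 → sum 50
Total = 80.
80 mod 10 = 0, so the number is valid.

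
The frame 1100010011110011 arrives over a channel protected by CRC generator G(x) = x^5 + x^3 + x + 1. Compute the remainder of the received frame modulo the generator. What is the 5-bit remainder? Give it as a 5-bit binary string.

01110

Modulo-2 division of 1100010011110011 by 101011:
  pos 0: 110001 XOR 101011 = 011010
  pos 1: 110100 XOR 101011 = 011111
  pos 2: 111110 XOR 101011 = 010101
  pos 3: 101011 XOR 101011 = 000000
  pos 9: 111001 XOR 101011 = 010010
  pos 10: 100101 XOR 101011 = 001110
Remainder = 01110 (nonzero — an error is detected).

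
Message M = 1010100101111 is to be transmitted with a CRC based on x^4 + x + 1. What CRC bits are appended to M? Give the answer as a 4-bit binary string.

1100

Append 4 zeros: 10101001011110000. Divide by 10011 (XOR where the leading bit is 1):
  pos 0: 10101 XOR 10011 = 00110
  pos 2: 11000 XOR 10011 = 01011
  pos 3: 10111 XOR 10011 = 00100
  pos 5: 10001 XOR 10011 = 00010
  pos 8: 10111 XOR 10011 = 00100
  pos 10: 10000 XOR 10011 = 00011
Remainder (last 4 bits) = 1100. This is the CRC / FCS.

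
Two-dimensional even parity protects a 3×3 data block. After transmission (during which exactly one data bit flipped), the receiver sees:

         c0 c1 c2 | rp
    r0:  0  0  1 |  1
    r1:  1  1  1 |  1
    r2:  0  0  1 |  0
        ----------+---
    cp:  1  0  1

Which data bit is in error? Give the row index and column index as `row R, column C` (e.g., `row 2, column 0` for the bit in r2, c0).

Recompute each row's even parity and compare to rp:
  r0: data parity 1, sent rp 1 → ok
  r1: data parity 1, sent rp 1 → ok
  r2: data parity 1, sent rp 0 → mismatch
Recompute each column's even parity and compare to cp:
  c0: data parity 1, sent cp 1 → ok
  c1: data parity 1, sent cp 0 → mismatch
  c2: data parity 1, sent cp 1 → ok
Exactly one row (r2) and one column (c1) fail → the flipped bit is at their intersection.

row 2, column 1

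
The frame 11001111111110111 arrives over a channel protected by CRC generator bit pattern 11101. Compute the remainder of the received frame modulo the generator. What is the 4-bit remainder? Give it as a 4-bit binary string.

0000

Modulo-2 division of 11001111111110111 by 11101:
  pos 0: 11001 XOR 11101 = 00100
  pos 2: 10011 XOR 11101 = 01110
  pos 3: 11101 XOR 11101 = 00000
  pos 8: 11111 XOR 11101 = 00010
  pos 11: 10011 XOR 11101 = 01110
  pos 12: 11101 XOR 11101 = 00000
Remainder = 0000 (zero — the frame passes the CRC check).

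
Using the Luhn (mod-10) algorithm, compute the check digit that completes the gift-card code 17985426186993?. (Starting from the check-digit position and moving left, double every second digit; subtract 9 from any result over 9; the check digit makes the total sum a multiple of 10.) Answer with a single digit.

Partial digits right→left: 3 9 9 6 8 1 6 2 4 5 8 9 7 1
Double every second digit counting from the check-digit position (so the 1st, 3rd, 5th, ... of the partial from the right).
  doubled (with −9 where >9): 6 9 7 3 8 7 5 → sum 45
  kept as-is: 9 6 1 2 5 9 1 → sum 33
Total = 45 + 33 = 78.
Check digit = (10 − (78 mod 10)) mod 10 = 2.

2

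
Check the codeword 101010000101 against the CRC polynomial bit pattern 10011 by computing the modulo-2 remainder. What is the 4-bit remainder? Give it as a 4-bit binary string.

Modulo-2 division of 101010000101 by 10011:
  pos 0: 10101 XOR 10011 = 00110
  pos 2: 11000 XOR 10011 = 01011
  pos 3: 10110 XOR 10011 = 00101
  pos 5: 10101 XOR 10011 = 00110
  pos 7: 11001 XOR 10011 = 01010
Remainder = 1010 (nonzero — an error is detected).

1010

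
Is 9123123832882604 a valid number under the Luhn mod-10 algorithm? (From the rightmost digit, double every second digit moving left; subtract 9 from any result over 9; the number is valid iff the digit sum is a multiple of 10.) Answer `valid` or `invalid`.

invalid

From the right, keep odd positions and double even positions (subtract 9 from any doubled value over 9):
  doubled (positions 2,4,...): 0 4 7 6 6 2 4 9 → sum 38
  kept (positions 1,3,...): 4 6 8 2 8 2 3 1 → sum 34
Total = 72.
72 mod 10 = 2, so the number is invalid.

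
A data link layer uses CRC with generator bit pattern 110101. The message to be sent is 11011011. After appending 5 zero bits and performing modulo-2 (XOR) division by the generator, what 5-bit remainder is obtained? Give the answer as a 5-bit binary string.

Append 5 zeros: 1101101100000. Divide by 110101 (XOR where the leading bit is 1):
  pos 0: 110110 XOR 110101 = 000011
  pos 4: 111100 XOR 110101 = 001001
  pos 6: 100100 XOR 110101 = 010001
  pos 7: 100010 XOR 110101 = 010111
Remainder (last 5 bits) = 10111. This is the CRC / FCS.

10111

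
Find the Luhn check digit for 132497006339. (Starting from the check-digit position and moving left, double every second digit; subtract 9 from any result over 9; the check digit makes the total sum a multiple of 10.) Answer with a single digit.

Partial digits right→left: 9 3 3 6 0 0 7 9 4 2 3 1
Double every second digit counting from the check-digit position (so the 1st, 3rd, 5th, ... of the partial from the right).
  doubled (with −9 where >9): 9 6 0 5 8 6 → sum 34
  kept as-is: 3 6 0 9 2 1 → sum 21
Total = 34 + 21 = 55.
Check digit = (10 − (55 mod 10)) mod 10 = 5.

5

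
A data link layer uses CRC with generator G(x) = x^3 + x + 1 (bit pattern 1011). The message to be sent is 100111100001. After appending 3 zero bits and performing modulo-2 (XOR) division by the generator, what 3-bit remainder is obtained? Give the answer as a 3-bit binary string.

Append 3 zeros: 100111100001000. Divide by 1011 (XOR where the leading bit is 1):
  pos 0: 1001 XOR 1011 = 0010
  pos 2: 1011 XOR 1011 = 0000
  pos 6: 1000 XOR 1011 = 0011
  pos 8: 1101 XOR 1011 = 0110
  pos 9: 1100 XOR 1011 = 0111
  pos 10: 1110 XOR 1011 = 0101
  pos 11: 1010 XOR 1011 = 0001
Remainder (last 3 bits) = 001. This is the CRC / FCS.

001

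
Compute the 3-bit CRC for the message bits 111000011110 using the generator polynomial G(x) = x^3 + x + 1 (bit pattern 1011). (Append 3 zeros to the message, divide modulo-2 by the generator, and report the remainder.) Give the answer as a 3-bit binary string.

Append 3 zeros: 111000011110000. Divide by 1011 (XOR where the leading bit is 1):
  pos 0: 1110 XOR 1011 = 0101
  pos 1: 1010 XOR 1011 = 0001
  pos 4: 1001 XOR 1011 = 0010
  pos 6: 1011 XOR 1011 = 0000
  pos 10: 1000 XOR 1011 = 0011
Remainder (last 3 bits) = 110. This is the CRC / FCS.

110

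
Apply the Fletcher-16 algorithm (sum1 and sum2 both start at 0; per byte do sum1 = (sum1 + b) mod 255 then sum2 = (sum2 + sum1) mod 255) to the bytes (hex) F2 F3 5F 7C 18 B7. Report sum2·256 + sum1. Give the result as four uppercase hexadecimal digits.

5092

Running sums (mod 255):
  after byte 0 (F2): sum1=242, sum2=242
  after byte 1 (F3): sum1=230, sum2=217
  after byte 2 (5F): sum1=70, sum2=32
  after byte 3 (7C): sum1=194, sum2=226
  after byte 4 (18): sum1=218, sum2=189
  after byte 5 (B7): sum1=146, sum2=80
Checksum = sum2·256 + sum1 = 80·256 + 146 = 20626 = 0x5092.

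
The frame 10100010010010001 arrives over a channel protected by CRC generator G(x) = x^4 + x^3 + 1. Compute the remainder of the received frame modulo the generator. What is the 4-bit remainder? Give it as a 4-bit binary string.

1011

Modulo-2 division of 10100010010010001 by 11001:
  pos 0: 10100 XOR 11001 = 01101
  pos 1: 11010 XOR 11001 = 00011
  pos 4: 11100 XOR 11001 = 00101
  pos 6: 10110 XOR 11001 = 01111
  pos 7: 11110 XOR 11001 = 00111
  pos 9: 11110 XOR 11001 = 00111
  pos 11: 11100 XOR 11001 = 00101
Remainder = 1011 (nonzero — an error is detected).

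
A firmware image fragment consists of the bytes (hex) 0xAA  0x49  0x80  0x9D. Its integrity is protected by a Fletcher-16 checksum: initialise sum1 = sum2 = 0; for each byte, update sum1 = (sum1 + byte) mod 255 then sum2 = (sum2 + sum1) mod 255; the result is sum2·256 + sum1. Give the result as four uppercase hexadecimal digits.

Running sums (mod 255):
  after byte 0 (0xAA): sum1=170, sum2=170
  after byte 1 (0x49): sum1=243, sum2=158
  after byte 2 (0x80): sum1=116, sum2=19
  after byte 3 (0x9D): sum1=18, sum2=37
Checksum = sum2·256 + sum1 = 37·256 + 18 = 9490 = 0x2512.

2512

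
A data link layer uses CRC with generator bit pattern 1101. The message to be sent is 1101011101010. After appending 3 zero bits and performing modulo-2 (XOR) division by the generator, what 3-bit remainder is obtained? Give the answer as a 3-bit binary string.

010

Append 3 zeros: 1101011101010000. Divide by 1101 (XOR where the leading bit is 1):
  pos 0: 1101 XOR 1101 = 0000
  pos 5: 1110 XOR 1101 = 0011
  pos 7: 1110 XOR 1101 = 0011
  pos 9: 1110 XOR 1101 = 0011
  pos 11: 1100 XOR 1101 = 0001
Remainder (last 3 bits) = 010. This is the CRC / FCS.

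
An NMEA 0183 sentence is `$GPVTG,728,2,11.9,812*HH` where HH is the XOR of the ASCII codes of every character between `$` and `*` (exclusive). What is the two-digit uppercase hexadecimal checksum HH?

71

XOR the ASCII codes of the payload characters:
  'G' = 0x47 → acc = 0x47
  'P' = 0x50 → acc = 0x17
  'V' = 0x56 → acc = 0x41
  'T' = 0x54 → acc = 0x15
  'G' = 0x47 → acc = 0x52
  ',' = 0x2C → acc = 0x7E
  '7' = 0x37 → acc = 0x49
  '2' = 0x32 → acc = 0x7B
  '8' = 0x38 → acc = 0x43
  ',' = 0x2C → acc = 0x6F
  '2' = 0x32 → acc = 0x5D
  ',' = 0x2C → acc = 0x71
  '1' = 0x31 → acc = 0x40
  '1' = 0x31 → acc = 0x71
  '.' = 0x2E → acc = 0x5F
  '9' = 0x39 → acc = 0x66
  ',' = 0x2C → acc = 0x4A
  '8' = 0x38 → acc = 0x72
  '1' = 0x31 → acc = 0x43
  '2' = 0x32 → acc = 0x71
Checksum = 0x71.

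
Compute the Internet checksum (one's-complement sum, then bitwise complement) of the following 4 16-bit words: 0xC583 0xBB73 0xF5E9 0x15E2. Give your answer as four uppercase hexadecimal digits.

733C

One's-complement addition (fold any carry out of bit 15 back into bit 0):
  0xC583 + 0xBB73 = 0x180F6 → wrap carry → 0x80F7
  0x80F7 + 0xF5E9 = 0x176E0 → wrap carry → 0x76E1
  0x76E1 + 0x15E2 = 0x08CC3
One's-complement sum = 0x8CC3.
Checksum = ~0x8CC3 & 0xFFFF = 0x733C.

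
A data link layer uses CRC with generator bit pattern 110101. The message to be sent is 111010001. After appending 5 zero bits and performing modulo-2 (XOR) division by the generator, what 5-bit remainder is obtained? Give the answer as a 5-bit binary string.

Append 5 zeros: 11101000100000. Divide by 110101 (XOR where the leading bit is 1):
  pos 0: 111010 XOR 110101 = 001111
  pos 2: 111100 XOR 110101 = 001001
  pos 4: 100110 XOR 110101 = 010011
  pos 5: 100110 XOR 110101 = 010011
  pos 6: 100110 XOR 110101 = 010011
  pos 7: 100110 XOR 110101 = 010011
  pos 8: 100110 XOR 110101 = 010011
Remainder (last 5 bits) = 10011. This is the CRC / FCS.

10011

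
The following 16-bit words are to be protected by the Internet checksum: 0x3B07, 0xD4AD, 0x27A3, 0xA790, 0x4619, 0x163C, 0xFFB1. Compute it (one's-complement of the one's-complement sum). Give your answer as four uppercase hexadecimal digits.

One's-complement addition (fold any carry out of bit 15 back into bit 0):
  0x3B07 + 0xD4AD = 0x10FB4 → wrap carry → 0x0FB5
  0x0FB5 + 0x27A3 = 0x03758
  0x3758 + 0xA790 = 0x0DEE8
  0xDEE8 + 0x4619 = 0x12501 → wrap carry → 0x2502
  0x2502 + 0x163C = 0x03B3E
  0x3B3E + 0xFFB1 = 0x13AEF → wrap carry → 0x3AF0
One's-complement sum = 0x3AF0.
Checksum = ~0x3AF0 & 0xFFFF = 0xC50F.

C50F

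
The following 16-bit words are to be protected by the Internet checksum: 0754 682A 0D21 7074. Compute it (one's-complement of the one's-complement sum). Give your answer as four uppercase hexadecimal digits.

12EC

One's-complement addition (fold any carry out of bit 15 back into bit 0):
  0x0754 + 0x682A = 0x06F7E
  0x6F7E + 0x0D21 = 0x07C9F
  0x7C9F + 0x7074 = 0x0ED13
One's-complement sum = 0xED13.
Checksum = ~0xED13 & 0xFFFF = 0x12EC.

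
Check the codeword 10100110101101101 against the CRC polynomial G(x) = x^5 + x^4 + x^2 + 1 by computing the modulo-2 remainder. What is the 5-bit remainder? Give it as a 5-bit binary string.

Modulo-2 division of 10100110101101101 by 110101:
  pos 0: 101001 XOR 110101 = 011100
  pos 1: 111001 XOR 110101 = 001100
  pos 3: 110001 XOR 110101 = 000100
  pos 6: 100011 XOR 110101 = 010110
  pos 7: 101100 XOR 110101 = 011001
  pos 8: 110011 XOR 110101 = 000110
  pos 11: 110101 XOR 110101 = 000000
Remainder = 00000 (zero — the frame passes the CRC check).

00000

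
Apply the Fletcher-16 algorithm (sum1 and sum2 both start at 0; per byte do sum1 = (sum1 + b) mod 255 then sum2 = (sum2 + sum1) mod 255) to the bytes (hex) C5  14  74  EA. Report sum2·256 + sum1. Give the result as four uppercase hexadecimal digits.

2739

Running sums (mod 255):
  after byte 0 (C5): sum1=197, sum2=197
  after byte 1 (14): sum1=217, sum2=159
  after byte 2 (74): sum1=78, sum2=237
  after byte 3 (EA): sum1=57, sum2=39
Checksum = sum2·256 + sum1 = 39·256 + 57 = 10041 = 0x2739.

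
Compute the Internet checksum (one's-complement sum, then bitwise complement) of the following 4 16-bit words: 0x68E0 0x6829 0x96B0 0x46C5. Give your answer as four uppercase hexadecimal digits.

One's-complement addition (fold any carry out of bit 15 back into bit 0):
  0x68E0 + 0x6829 = 0x0D109
  0xD109 + 0x96B0 = 0x167B9 → wrap carry → 0x67BA
  0x67BA + 0x46C5 = 0x0AE7F
One's-complement sum = 0xAE7F.
Checksum = ~0xAE7F & 0xFFFF = 0x5180.

5180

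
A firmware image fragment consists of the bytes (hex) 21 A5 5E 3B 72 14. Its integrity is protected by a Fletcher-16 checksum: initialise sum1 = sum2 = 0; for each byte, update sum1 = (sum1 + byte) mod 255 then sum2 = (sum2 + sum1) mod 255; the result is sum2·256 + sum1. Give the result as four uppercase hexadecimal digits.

27E6

Running sums (mod 255):
  after byte 0 (21): sum1=33, sum2=33
  after byte 1 (A5): sum1=198, sum2=231
  after byte 2 (5E): sum1=37, sum2=13
  after byte 3 (3B): sum1=96, sum2=109
  after byte 4 (72): sum1=210, sum2=64
  after byte 5 (14): sum1=230, sum2=39
Checksum = sum2·256 + sum1 = 39·256 + 230 = 10214 = 0x27E6.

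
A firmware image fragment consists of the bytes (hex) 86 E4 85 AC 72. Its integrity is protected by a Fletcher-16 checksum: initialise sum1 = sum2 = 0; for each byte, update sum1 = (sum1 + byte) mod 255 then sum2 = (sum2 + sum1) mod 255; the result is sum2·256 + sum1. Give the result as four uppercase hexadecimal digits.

Running sums (mod 255):
  after byte 0 (86): sum1=134, sum2=134
  after byte 1 (E4): sum1=107, sum2=241
  after byte 2 (85): sum1=240, sum2=226
  after byte 3 (AC): sum1=157, sum2=128
  after byte 4 (72): sum1=16, sum2=144
Checksum = sum2·256 + sum1 = 144·256 + 16 = 36880 = 0x9010.

9010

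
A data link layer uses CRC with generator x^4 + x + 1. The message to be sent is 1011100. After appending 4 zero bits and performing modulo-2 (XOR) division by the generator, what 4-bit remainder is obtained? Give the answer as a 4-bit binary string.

0101

Append 4 zeros: 10111000000. Divide by 10011 (XOR where the leading bit is 1):
  pos 0: 10111 XOR 10011 = 00100
  pos 2: 10000 XOR 10011 = 00011
  pos 5: 11000 XOR 10011 = 01011
  pos 6: 10110 XOR 10011 = 00101
Remainder (last 4 bits) = 0101. This is the CRC / FCS.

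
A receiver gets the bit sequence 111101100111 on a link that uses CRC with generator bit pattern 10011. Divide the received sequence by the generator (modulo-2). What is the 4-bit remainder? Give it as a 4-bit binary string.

Modulo-2 division of 111101100111 by 10011:
  pos 0: 11110 XOR 10011 = 01101
  pos 1: 11011 XOR 10011 = 01000
  pos 2: 10001 XOR 10011 = 00010
  pos 5: 10001 XOR 10011 = 00010
Remainder = 1011 (nonzero — an error is detected).

1011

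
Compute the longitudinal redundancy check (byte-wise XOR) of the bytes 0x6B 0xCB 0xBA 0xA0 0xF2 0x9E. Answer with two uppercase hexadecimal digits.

D6

XOR the bytes together:
  start with 0x6B
  0x6B ⊕ 0xCB = 0xA0
  0xA0 ⊕ 0xBA = 0x1A
  0x1A ⊕ 0xA0 = 0xBA
  0xBA ⊕ 0xF2 = 0x48
  0x48 ⊕ 0x9E = 0xD6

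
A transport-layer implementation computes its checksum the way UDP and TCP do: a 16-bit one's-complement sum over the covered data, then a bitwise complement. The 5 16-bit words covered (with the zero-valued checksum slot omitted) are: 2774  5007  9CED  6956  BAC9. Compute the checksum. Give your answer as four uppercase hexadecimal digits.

One's-complement addition (fold any carry out of bit 15 back into bit 0):
  0x2774 + 0x5007 = 0x0777B
  0x777B + 0x9CED = 0x11468 → wrap carry → 0x1469
  0x1469 + 0x6956 = 0x07DBF
  0x7DBF + 0xBAC9 = 0x13888 → wrap carry → 0x3889
One's-complement sum = 0x3889.
Checksum = ~0x3889 & 0xFFFF = 0xC776.

C776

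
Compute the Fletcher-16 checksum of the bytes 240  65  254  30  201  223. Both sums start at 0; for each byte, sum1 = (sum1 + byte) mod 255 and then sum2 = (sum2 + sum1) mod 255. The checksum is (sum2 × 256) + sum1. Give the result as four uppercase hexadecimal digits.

Running sums (mod 255):
  after byte 0 (240): sum1=240, sum2=240
  after byte 1 (65): sum1=50, sum2=35
  after byte 2 (254): sum1=49, sum2=84
  after byte 3 (30): sum1=79, sum2=163
  after byte 4 (201): sum1=25, sum2=188
  after byte 5 (223): sum1=248, sum2=181
Checksum = sum2·256 + sum1 = 181·256 + 248 = 46584 = 0xB5F8.

B5F8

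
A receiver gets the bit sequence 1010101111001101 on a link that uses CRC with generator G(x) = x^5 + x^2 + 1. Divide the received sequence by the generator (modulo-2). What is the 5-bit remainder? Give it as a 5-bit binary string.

Modulo-2 division of 1010101111001101 by 100101:
  pos 0: 101010 XOR 100101 = 001111
  pos 2: 111111 XOR 100101 = 011010
  pos 3: 110101 XOR 100101 = 010000
  pos 4: 100001 XOR 100101 = 000100
  pos 7: 100001 XOR 100101 = 000100
  pos 10: 100101 XOR 100101 = 000000
Remainder = 00000 (zero — the frame passes the CRC check).

00000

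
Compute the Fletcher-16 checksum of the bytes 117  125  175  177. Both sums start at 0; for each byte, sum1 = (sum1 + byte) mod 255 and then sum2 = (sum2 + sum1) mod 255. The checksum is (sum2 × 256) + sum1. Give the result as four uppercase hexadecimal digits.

5F54

Running sums (mod 255):
  after byte 0 (117): sum1=117, sum2=117
  after byte 1 (125): sum1=242, sum2=104
  after byte 2 (175): sum1=162, sum2=11
  after byte 3 (177): sum1=84, sum2=95
Checksum = sum2·256 + sum1 = 95·256 + 84 = 24404 = 0x5F54.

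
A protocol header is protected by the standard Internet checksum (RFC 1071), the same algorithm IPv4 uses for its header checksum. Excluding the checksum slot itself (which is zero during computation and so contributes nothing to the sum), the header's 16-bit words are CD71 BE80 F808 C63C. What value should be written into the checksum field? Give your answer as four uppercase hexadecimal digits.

One's-complement addition (fold any carry out of bit 15 back into bit 0):
  0xCD71 + 0xBE80 = 0x18BF1 → wrap carry → 0x8BF2
  0x8BF2 + 0xF808 = 0x183FA → wrap carry → 0x83FB
  0x83FB + 0xC63C = 0x14A37 → wrap carry → 0x4A38
One's-complement sum = 0x4A38.
Checksum = ~0x4A38 & 0xFFFF = 0xB5C7.

B5C7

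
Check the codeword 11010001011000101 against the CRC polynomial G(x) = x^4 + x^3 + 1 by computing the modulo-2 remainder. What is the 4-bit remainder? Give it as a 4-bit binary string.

1101

Modulo-2 division of 11010001011000101 by 11001:
  pos 0: 11010 XOR 11001 = 00011
  pos 3: 11001 XOR 11001 = 00000
  pos 9: 11000 XOR 11001 = 00001
Remainder = 1101 (nonzero — an error is detected).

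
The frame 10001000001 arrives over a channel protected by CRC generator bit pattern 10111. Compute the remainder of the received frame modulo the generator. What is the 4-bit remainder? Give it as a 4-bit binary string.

Modulo-2 division of 10001000001 by 10111:
  pos 0: 10001 XOR 10111 = 00110
  pos 2: 11000 XOR 10111 = 01111
  pos 3: 11110 XOR 10111 = 01001
  pos 4: 10010 XOR 10111 = 00101
  pos 6: 10101 XOR 10111 = 00010
Remainder = 0010 (nonzero — an error is detected).

0010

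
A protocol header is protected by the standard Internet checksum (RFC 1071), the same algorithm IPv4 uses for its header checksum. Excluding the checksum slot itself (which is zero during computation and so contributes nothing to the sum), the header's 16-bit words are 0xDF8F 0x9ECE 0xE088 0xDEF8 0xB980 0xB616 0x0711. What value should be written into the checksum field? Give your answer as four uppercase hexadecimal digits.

One's-complement addition (fold any carry out of bit 15 back into bit 0):
  0xDF8F + 0x9ECE = 0x17E5D → wrap carry → 0x7E5E
  0x7E5E + 0xE088 = 0x15EE6 → wrap carry → 0x5EE7
  0x5EE7 + 0xDEF8 = 0x13DDF → wrap carry → 0x3DE0
  0x3DE0 + 0xB980 = 0x0F760
  0xF760 + 0xB616 = 0x1AD76 → wrap carry → 0xAD77
  0xAD77 + 0x0711 = 0x0B488
One's-complement sum = 0xB488.
Checksum = ~0xB488 & 0xFFFF = 0x4B77.

4B77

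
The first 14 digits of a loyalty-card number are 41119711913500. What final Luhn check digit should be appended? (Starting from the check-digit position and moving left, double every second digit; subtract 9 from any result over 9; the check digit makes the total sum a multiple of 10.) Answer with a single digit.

9

Partial digits right→left: 0 0 5 3 1 9 1 1 7 9 1 1 1 4
Double every second digit counting from the check-digit position (so the 1st, 3rd, 5th, ... of the partial from the right).
  doubled (with −9 where >9): 0 1 2 2 5 2 2 → sum 14
  kept as-is: 0 3 9 1 9 1 4 → sum 27
Total = 14 + 27 = 41.
Check digit = (10 − (41 mod 10)) mod 10 = 9.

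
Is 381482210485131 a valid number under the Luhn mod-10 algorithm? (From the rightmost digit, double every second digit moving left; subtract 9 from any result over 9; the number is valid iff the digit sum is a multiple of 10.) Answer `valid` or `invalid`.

From the right, keep odd positions and double even positions (subtract 9 from any doubled value over 9):
  doubled (positions 2,4,...): 6 1 8 2 4 8 7 → sum 36
  kept (positions 1,3,...): 1 1 8 0 2 8 1 3 → sum 24
Total = 60.
60 mod 10 = 0, so the number is valid.

valid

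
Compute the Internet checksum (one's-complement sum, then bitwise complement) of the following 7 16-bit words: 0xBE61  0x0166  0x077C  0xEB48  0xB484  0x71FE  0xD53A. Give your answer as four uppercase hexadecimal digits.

One's-complement addition (fold any carry out of bit 15 back into bit 0):
  0xBE61 + 0x0166 = 0x0BFC7
  0xBFC7 + 0x077C = 0x0C743
  0xC743 + 0xEB48 = 0x1B28B → wrap carry → 0xB28C
  0xB28C + 0xB484 = 0x16710 → wrap carry → 0x6711
  0x6711 + 0x71FE = 0x0D90F
  0xD90F + 0xD53A = 0x1AE49 → wrap carry → 0xAE4A
One's-complement sum = 0xAE4A.
Checksum = ~0xAE4A & 0xFFFF = 0x51B5.

51B5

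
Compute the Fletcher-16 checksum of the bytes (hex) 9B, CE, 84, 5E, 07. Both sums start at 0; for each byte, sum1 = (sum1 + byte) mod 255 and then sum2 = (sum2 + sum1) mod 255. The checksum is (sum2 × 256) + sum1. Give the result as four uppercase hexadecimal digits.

Running sums (mod 255):
  after byte 0 (9B): sum1=155, sum2=155
  after byte 1 (CE): sum1=106, sum2=6
  after byte 2 (84): sum1=238, sum2=244
  after byte 3 (5E): sum1=77, sum2=66
  after byte 4 (07): sum1=84, sum2=150
Checksum = sum2·256 + sum1 = 150·256 + 84 = 38484 = 0x9654.

9654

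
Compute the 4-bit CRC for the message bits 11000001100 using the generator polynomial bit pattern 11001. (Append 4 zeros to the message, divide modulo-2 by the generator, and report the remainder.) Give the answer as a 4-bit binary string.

Append 4 zeros: 110000011000000. Divide by 11001 (XOR where the leading bit is 1):
  pos 0: 11000 XOR 11001 = 00001
  pos 4: 10011 XOR 11001 = 01010
  pos 5: 10100 XOR 11001 = 01101
  pos 6: 11010 XOR 11001 = 00011
  pos 9: 11000 XOR 11001 = 00001
Remainder (last 4 bits) = 0010. This is the CRC / FCS.

0010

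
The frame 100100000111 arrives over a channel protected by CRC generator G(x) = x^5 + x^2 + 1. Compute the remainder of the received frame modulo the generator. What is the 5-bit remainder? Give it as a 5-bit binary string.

01101

Modulo-2 division of 100100000111 by 100101:
  pos 0: 100100 XOR 100101 = 000001
  pos 5: 100011 XOR 100101 = 000110
Remainder = 01101 (nonzero — an error is detected).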